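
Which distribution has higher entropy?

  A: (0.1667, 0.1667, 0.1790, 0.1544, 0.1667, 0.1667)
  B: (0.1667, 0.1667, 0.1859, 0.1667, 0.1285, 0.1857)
A

Both distributions are close to uniform, making this a harder comparison.

H(A) = 2.5837 bits
H(B) = 2.5751 bits

The distribution closer to uniform has higher entropy.
Answer: A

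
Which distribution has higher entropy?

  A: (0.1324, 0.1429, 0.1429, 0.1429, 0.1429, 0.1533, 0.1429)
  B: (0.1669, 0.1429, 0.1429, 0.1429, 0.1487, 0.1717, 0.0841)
A

Both distributions are close to uniform, making this a harder comparison.

H(A) = 2.8062 bits
H(B) = 2.7800 bits

The distribution closer to uniform has higher entropy.
Answer: A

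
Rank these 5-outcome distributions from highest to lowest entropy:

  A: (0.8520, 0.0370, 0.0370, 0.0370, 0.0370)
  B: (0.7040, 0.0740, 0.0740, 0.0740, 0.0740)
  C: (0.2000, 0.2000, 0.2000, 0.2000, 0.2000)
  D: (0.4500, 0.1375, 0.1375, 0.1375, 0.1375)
C > D > B > A

Key insight: Entropy is maximized by uniform distributions and minimized by concentrated distributions.

Entropies:
  H(A) = 0.9008 bits
  H(B) = 1.4683 bits
  H(C) = 2.3219 bits
  H(D) = 2.0928 bits

Ranking: C > D > B > A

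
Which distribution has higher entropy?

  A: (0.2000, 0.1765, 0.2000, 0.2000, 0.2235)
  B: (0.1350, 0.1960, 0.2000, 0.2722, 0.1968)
A

Both distributions are close to uniform, making this a harder comparison.

H(A) = 2.3179 bits
H(B) = 2.2877 bits

The distribution closer to uniform has higher entropy.
Answer: A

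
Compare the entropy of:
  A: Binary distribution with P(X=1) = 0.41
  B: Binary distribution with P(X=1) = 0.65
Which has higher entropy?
A

For binary distributions, entropy is maximized at p=0.5 and decreases as p moves toward 0 or 1.

H(A) = H(0.41) = 0.9765 bits
H(B) = H(0.65) = 0.9341 bits

Distribution A (p=0.41) is closer to uniform (p=0.5), so it has higher entropy.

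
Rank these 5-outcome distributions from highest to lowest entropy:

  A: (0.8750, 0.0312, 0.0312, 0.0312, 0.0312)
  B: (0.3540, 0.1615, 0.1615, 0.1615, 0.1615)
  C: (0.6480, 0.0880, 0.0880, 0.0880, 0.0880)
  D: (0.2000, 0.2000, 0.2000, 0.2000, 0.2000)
D > B > C > A

Key insight: Entropy is maximized by uniform distributions and minimized by concentrated distributions.

Entropies:
  H(A) = 0.7936 bits
  H(B) = 2.2296 bits
  H(C) = 1.6398 bits
  H(D) = 2.3219 bits

Ranking: D > B > C > A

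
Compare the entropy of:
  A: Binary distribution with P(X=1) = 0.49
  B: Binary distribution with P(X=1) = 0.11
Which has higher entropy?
A

For binary distributions, entropy is maximized at p=0.5 and decreases as p moves toward 0 or 1.

H(A) = H(0.49) = 0.9997 bits
H(B) = H(0.11) = 0.4999 bits

Distribution A (p=0.49) is closer to uniform (p=0.5), so it has higher entropy.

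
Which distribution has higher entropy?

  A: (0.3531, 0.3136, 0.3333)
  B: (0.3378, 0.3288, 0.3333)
B

Both distributions are close to uniform, making this a harder comparison.

H(A) = 1.5833 bits
H(B) = 1.5849 bits

The distribution closer to uniform has higher entropy.
Answer: B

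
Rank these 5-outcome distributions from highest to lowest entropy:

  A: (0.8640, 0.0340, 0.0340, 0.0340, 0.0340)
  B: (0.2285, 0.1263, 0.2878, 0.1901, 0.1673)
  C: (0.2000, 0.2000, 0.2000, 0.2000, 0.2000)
C > B > A

Key insight: Entropy is maximized by uniform distributions and minimized by concentrated distributions.

- Uniform distributions have maximum entropy log₂(5) = 2.3219 bits
- The more "peaked" or concentrated a distribution, the lower its entropy

Entropies:
  H(A) = 0.8457 bits
  H(B) = 2.2677 bits
  H(C) = 2.3219 bits

Ranking: C > B > A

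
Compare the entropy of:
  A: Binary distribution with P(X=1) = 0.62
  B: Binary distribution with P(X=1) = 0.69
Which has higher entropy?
A

For binary distributions, entropy is maximized at p=0.5 and decreases as p moves toward 0 or 1.

H(A) = H(0.62) = 0.9580 bits
H(B) = H(0.69) = 0.8932 bits

Distribution A (p=0.62) is closer to uniform (p=0.5), so it has higher entropy.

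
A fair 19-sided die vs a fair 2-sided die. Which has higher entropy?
19-sided die

Both are uniform distributions; for uniform over n outcomes, H = log₂(n). H(19-sided) = log₂(19) = 4.248 bits and H(2-sided) = log₂(2) = 1.000 bits. More outcomes in a uniform distribution means higher entropy.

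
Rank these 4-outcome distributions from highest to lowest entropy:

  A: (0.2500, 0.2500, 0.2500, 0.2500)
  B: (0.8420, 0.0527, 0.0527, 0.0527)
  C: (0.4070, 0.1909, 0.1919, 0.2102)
A > C > B

Key insight: Entropy is maximized by uniform distributions and minimized by concentrated distributions.

- Uniform distributions have maximum entropy log₂(4) = 2.0000 bits
- The more "peaked" or concentrated a distribution, the lower its entropy

Entropies:
  H(A) = 2.0000 bits
  H(B) = 0.8799 bits
  H(C) = 1.9139 bits

Ranking: A > C > B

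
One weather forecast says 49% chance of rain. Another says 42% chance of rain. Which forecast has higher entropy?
49% forecast

Treat each forecast as a Bernoulli distribution. Binary entropy is maximized at p=0.5 and falls off symmetrically toward 0 or 1. The 49% forecast is closer to 50%, so it is more uncertain. H(49%) ≈ 1.000 bits, H(42%) ≈ 0.981 bits.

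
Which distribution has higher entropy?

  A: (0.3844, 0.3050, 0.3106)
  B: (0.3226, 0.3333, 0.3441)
B

Both distributions are close to uniform, making this a harder comparison.

H(A) = 1.5767 bits
H(B) = 1.5845 bits

The distribution closer to uniform has higher entropy.
Answer: B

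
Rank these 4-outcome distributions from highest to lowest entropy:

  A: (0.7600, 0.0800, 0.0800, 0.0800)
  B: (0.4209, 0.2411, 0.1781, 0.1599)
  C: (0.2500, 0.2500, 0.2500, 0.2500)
C > B > A

Key insight: Entropy is maximized by uniform distributions and minimized by concentrated distributions.

- Uniform distributions have maximum entropy log₂(4) = 2.0000 bits
- The more "peaked" or concentrated a distribution, the lower its entropy

Entropies:
  H(A) = 1.1754 bits
  H(B) = 1.8865 bits
  H(C) = 2.0000 bits

Ranking: C > B > A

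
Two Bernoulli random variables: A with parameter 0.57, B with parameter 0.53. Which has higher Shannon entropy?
B

For binary distributions, entropy is maximized at p=0.5 and decreases as p moves toward 0 or 1.

H(A) = H(0.57) = 0.9858 bits
H(B) = H(0.53) = 0.9974 bits

Distribution B (p=0.53) is closer to uniform (p=0.5), so it has higher entropy.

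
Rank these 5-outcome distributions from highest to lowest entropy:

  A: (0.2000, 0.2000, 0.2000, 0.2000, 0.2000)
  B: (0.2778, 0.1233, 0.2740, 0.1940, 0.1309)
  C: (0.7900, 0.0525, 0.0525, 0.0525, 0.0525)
A > B > C

Key insight: Entropy is maximized by uniform distributions and minimized by concentrated distributions.

- Uniform distributions have maximum entropy log₂(5) = 2.3219 bits
- The more "peaked" or concentrated a distribution, the lower its entropy

Entropies:
  H(A) = 2.3219 bits
  H(B) = 2.2404 bits
  H(C) = 1.1615 bits

Ranking: A > B > C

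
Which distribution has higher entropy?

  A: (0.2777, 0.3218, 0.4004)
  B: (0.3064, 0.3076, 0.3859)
B

Both distributions are close to uniform, making this a harder comparison.

H(A) = 1.5684 bits
H(B) = 1.5762 bits

The distribution closer to uniform has higher entropy.
Answer: B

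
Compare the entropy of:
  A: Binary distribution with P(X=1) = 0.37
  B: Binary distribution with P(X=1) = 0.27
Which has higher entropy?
A

For binary distributions, entropy is maximized at p=0.5 and decreases as p moves toward 0 or 1.

H(A) = H(0.37) = 0.9507 bits
H(B) = H(0.27) = 0.8415 bits

Distribution A (p=0.37) is closer to uniform (p=0.5), so it has higher entropy.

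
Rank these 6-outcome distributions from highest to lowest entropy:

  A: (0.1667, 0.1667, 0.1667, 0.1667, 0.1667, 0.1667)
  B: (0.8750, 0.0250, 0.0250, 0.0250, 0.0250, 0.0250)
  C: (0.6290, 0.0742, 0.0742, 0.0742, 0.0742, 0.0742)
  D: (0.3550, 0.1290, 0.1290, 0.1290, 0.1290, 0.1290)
A > D > C > B

Key insight: Entropy is maximized by uniform distributions and minimized by concentrated distributions.

Entropies:
  H(A) = 2.5850 bits
  H(B) = 0.8338 bits
  H(C) = 1.8129 bits
  H(D) = 2.4361 bits

Ranking: A > D > C > B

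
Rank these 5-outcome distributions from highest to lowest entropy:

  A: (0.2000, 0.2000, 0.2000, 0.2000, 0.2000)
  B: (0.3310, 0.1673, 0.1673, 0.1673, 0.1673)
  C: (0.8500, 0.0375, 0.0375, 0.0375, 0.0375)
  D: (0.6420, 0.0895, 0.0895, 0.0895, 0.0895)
A > B > D > C

Key insight: Entropy is maximized by uniform distributions and minimized by concentrated distributions.

Entropies:
  H(A) = 2.3219 bits
  H(B) = 2.2539 bits
  H(C) = 0.9098 bits
  H(D) = 1.6570 bits

Ranking: A > B > D > C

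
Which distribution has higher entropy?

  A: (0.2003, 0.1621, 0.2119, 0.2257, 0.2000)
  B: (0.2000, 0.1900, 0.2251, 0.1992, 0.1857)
B

Both distributions are close to uniform, making this a harder comparison.

H(A) = 2.3136 bits
H(B) = 2.3186 bits

The distribution closer to uniform has higher entropy.
Answer: B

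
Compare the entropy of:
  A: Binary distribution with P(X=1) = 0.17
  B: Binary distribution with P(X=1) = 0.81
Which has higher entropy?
B

For binary distributions, entropy is maximized at p=0.5 and decreases as p moves toward 0 or 1.

H(A) = H(0.17) = 0.6577 bits
H(B) = H(0.81) = 0.7015 bits

Distribution B (p=0.81) is closer to uniform (p=0.5), so it has higher entropy.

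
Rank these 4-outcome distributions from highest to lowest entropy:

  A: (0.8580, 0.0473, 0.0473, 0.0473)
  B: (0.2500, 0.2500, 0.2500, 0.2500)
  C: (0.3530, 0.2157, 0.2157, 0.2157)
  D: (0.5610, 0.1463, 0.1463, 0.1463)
B > C > D > A

Key insight: Entropy is maximized by uniform distributions and minimized by concentrated distributions.

Entropies:
  H(A) = 0.8145 bits
  H(B) = 2.0000 bits
  H(C) = 1.9622 bits
  H(D) = 1.6850 bits

Ranking: B > C > D > A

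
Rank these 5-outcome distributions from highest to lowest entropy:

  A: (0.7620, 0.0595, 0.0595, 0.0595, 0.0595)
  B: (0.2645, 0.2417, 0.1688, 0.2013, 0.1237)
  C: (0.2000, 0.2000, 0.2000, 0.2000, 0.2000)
C > B > A

Key insight: Entropy is maximized by uniform distributions and minimized by concentrated distributions.

- Uniform distributions have maximum entropy log₂(5) = 2.3219 bits
- The more "peaked" or concentrated a distribution, the lower its entropy

Entropies:
  H(A) = 1.2677 bits
  H(B) = 2.2744 bits
  H(C) = 2.3219 bits

Ranking: C > B > A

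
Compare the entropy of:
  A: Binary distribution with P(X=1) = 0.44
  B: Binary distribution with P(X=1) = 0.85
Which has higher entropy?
A

For binary distributions, entropy is maximized at p=0.5 and decreases as p moves toward 0 or 1.

H(A) = H(0.44) = 0.9896 bits
H(B) = H(0.85) = 0.6098 bits

Distribution A (p=0.44) is closer to uniform (p=0.5), so it has higher entropy.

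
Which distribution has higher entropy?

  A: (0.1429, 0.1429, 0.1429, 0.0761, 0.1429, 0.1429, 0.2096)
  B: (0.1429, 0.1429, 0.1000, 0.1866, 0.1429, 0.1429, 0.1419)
B

Both distributions are close to uniform, making this a harder comparison.

H(A) = 2.7605 bits
H(B) = 2.7882 bits

The distribution closer to uniform has higher entropy.
Answer: B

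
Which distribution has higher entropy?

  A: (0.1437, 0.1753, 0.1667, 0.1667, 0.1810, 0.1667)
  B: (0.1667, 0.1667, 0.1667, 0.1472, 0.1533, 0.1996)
A

Both distributions are close to uniform, making this a harder comparison.

H(A) = 2.5814 bits
H(B) = 2.5780 bits

The distribution closer to uniform has higher entropy.
Answer: A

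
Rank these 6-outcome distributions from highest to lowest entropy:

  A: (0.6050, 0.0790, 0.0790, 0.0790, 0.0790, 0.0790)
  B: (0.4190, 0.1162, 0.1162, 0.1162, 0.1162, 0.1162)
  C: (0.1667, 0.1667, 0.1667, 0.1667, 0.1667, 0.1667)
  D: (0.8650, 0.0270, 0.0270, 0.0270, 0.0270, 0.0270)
C > B > A > D

Key insight: Entropy is maximized by uniform distributions and minimized by concentrated distributions.

Entropies:
  H(A) = 1.8851 bits
  H(B) = 2.3300 bits
  H(C) = 2.5850 bits
  H(D) = 0.8845 bits

Ranking: C > B > A > D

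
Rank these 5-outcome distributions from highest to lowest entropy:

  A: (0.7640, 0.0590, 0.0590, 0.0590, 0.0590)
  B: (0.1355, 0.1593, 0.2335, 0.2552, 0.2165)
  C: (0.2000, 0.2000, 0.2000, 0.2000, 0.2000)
C > B > A

Key insight: Entropy is maximized by uniform distributions and minimized by concentrated distributions.

- Uniform distributions have maximum entropy log₂(5) = 2.3219 bits
- The more "peaked" or concentrated a distribution, the lower its entropy

Entropies:
  H(A) = 1.2603 bits
  H(B) = 2.2836 bits
  H(C) = 2.3219 bits

Ranking: C > B > A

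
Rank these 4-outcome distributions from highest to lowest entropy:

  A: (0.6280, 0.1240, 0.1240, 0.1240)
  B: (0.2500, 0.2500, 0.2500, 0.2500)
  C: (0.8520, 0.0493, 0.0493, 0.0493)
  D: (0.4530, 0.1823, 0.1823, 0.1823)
B > D > A > C

Key insight: Entropy is maximized by uniform distributions and minimized by concentrated distributions.

Entropies:
  H(A) = 1.5418 bits
  H(B) = 2.0000 bits
  H(C) = 0.8394 bits
  H(D) = 1.8606 bits

Ranking: B > D > A > C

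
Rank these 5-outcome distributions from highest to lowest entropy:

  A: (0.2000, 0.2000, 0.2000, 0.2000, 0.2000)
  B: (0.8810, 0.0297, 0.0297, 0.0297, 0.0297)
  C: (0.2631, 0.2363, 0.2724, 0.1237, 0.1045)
A > C > B

Key insight: Entropy is maximized by uniform distributions and minimized by concentrated distributions.

- Uniform distributions have maximum entropy log₂(5) = 2.3219 bits
- The more "peaked" or concentrated a distribution, the lower its entropy

Entropies:
  H(A) = 2.3219 bits
  H(B) = 0.7645 bits
  H(C) = 2.2232 bits

Ranking: A > C > B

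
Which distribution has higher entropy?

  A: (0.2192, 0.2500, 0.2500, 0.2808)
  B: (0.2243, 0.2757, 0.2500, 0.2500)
B

Both distributions are close to uniform, making this a harder comparison.

H(A) = 1.9945 bits
H(B) = 1.9962 bits

The distribution closer to uniform has higher entropy.
Answer: B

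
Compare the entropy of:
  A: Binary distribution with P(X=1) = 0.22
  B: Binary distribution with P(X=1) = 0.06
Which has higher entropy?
A

For binary distributions, entropy is maximized at p=0.5 and decreases as p moves toward 0 or 1.

H(A) = H(0.22) = 0.7602 bits
H(B) = H(0.06) = 0.3274 bits

Distribution A (p=0.22) is closer to uniform (p=0.5), so it has higher entropy.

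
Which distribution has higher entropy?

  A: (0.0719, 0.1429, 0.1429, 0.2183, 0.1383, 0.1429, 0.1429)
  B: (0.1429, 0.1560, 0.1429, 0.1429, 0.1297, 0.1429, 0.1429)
B

Both distributions are close to uniform, making this a harder comparison.

H(A) = 2.7514 bits
H(B) = 2.8056 bits

The distribution closer to uniform has higher entropy.
Answer: B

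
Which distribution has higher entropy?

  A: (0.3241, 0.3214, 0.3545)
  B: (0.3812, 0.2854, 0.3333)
A

Both distributions are close to uniform, making this a harder comparison.

H(A) = 1.5835 bits
H(B) = 1.5750 bits

The distribution closer to uniform has higher entropy.
Answer: A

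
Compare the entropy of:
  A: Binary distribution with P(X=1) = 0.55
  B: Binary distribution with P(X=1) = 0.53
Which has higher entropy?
B

For binary distributions, entropy is maximized at p=0.5 and decreases as p moves toward 0 or 1.

H(A) = H(0.55) = 0.9928 bits
H(B) = H(0.53) = 0.9974 bits

Distribution B (p=0.53) is closer to uniform (p=0.5), so it has higher entropy.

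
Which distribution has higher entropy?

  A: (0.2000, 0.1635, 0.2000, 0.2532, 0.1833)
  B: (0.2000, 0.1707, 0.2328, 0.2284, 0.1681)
B

Both distributions are close to uniform, making this a harder comparison.

H(A) = 2.3064 bits
H(B) = 2.3083 bits

The distribution closer to uniform has higher entropy.
Answer: B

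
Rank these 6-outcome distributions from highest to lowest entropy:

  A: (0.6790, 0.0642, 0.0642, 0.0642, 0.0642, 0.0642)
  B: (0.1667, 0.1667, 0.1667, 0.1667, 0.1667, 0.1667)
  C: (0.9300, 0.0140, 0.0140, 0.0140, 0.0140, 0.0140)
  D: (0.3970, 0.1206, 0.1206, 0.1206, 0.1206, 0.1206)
B > D > A > C

Key insight: Entropy is maximized by uniform distributions and minimized by concentrated distributions.

Entropies:
  H(A) = 1.6508 bits
  H(B) = 2.5850 bits
  H(C) = 0.5285 bits
  H(D) = 2.3693 bits

Ranking: B > D > A > C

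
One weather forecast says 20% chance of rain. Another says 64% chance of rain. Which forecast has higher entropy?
64% forecast

Treat each forecast as a Bernoulli distribution. Binary entropy is maximized at p=0.5 and falls off symmetrically toward 0 or 1. The 64% forecast is closer to 50%, so it is more uncertain. H(20%) ≈ 0.722 bits, H(64%) ≈ 0.943 bits.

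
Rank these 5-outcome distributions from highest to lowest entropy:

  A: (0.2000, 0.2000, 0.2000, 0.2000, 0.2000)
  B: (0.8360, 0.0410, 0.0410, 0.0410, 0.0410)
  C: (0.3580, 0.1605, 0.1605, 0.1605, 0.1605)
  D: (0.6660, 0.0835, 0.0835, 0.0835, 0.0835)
A > C > D > B

Key insight: Entropy is maximized by uniform distributions and minimized by concentrated distributions.

Entropies:
  H(A) = 2.3219 bits
  H(B) = 0.9718 bits
  H(C) = 2.2250 bits
  H(D) = 1.5870 bits

Ranking: A > C > D > B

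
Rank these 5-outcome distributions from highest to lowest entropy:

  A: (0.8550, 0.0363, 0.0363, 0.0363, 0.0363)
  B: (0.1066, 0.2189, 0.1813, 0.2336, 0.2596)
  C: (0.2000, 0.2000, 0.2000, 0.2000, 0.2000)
C > B > A

Key insight: Entropy is maximized by uniform distributions and minimized by concentrated distributions.

- Uniform distributions have maximum entropy log₂(5) = 2.3219 bits
- The more "peaked" or concentrated a distribution, the lower its entropy

Entropies:
  H(A) = 0.8872 bits
  H(B) = 2.2658 bits
  H(C) = 2.3219 bits

Ranking: C > B > A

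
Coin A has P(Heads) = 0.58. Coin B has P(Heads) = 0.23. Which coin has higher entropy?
A

For binary distributions, entropy is maximized at p=0.5 and decreases as p moves toward 0 or 1.

H(A) = H(0.58) = 0.9815 bits
H(B) = H(0.23) = 0.7780 bits

Distribution A (p=0.58) is closer to uniform (p=0.5), so it has higher entropy.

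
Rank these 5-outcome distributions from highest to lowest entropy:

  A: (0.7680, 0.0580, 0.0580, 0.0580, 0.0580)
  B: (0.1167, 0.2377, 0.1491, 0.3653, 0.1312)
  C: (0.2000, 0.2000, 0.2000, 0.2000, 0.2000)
C > B > A

Key insight: Entropy is maximized by uniform distributions and minimized by concentrated distributions.

- Uniform distributions have maximum entropy log₂(5) = 2.3219 bits
- The more "peaked" or concentrated a distribution, the lower its entropy

Entropies:
  H(A) = 1.2455 bits
  H(B) = 2.1790 bits
  H(C) = 2.3219 bits

Ranking: C > B > A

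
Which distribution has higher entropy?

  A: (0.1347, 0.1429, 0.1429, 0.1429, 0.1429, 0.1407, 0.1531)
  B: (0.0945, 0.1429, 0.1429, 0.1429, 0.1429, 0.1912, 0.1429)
A

Both distributions are close to uniform, making this a harder comparison.

H(A) = 2.8065 bits
H(B) = 2.7833 bits

The distribution closer to uniform has higher entropy.
Answer: A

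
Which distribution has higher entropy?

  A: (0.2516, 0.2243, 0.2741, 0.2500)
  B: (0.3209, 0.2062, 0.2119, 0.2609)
A

Both distributions are close to uniform, making this a harder comparison.

H(A) = 1.9964 bits
H(B) = 1.9761 bits

The distribution closer to uniform has higher entropy.
Answer: A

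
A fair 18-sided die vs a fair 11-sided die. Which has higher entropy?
18-sided die

Both are uniform distributions; for uniform over n outcomes, H = log₂(n). H(18-sided) = log₂(18) = 4.170 bits and H(11-sided) = log₂(11) = 3.459 bits. More outcomes in a uniform distribution means higher entropy.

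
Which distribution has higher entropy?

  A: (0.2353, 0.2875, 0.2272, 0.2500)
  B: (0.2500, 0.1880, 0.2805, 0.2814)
A

Both distributions are close to uniform, making this a harder comparison.

H(A) = 1.9939 bits
H(B) = 1.9826 bits

The distribution closer to uniform has higher entropy.
Answer: A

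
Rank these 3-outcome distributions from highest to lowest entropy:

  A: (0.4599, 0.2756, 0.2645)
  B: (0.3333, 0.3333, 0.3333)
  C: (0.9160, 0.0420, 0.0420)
B > A > C

Key insight: Entropy is maximized by uniform distributions and minimized by concentrated distributions.

- Uniform distributions have maximum entropy log₂(3) = 1.5850 bits
- The more "peaked" or concentrated a distribution, the lower its entropy

Entropies:
  H(A) = 1.5353 bits
  H(B) = 1.5850 bits
  H(C) = 0.5001 bits

Ranking: B > A > C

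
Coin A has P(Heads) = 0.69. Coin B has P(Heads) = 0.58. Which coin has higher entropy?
B

For binary distributions, entropy is maximized at p=0.5 and decreases as p moves toward 0 or 1.

H(A) = H(0.69) = 0.8932 bits
H(B) = H(0.58) = 0.9815 bits

Distribution B (p=0.58) is closer to uniform (p=0.5), so it has higher entropy.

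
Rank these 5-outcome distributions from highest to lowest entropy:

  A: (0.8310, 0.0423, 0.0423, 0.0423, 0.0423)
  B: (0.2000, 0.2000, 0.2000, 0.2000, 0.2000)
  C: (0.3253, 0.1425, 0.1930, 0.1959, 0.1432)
B > C > A

Key insight: Entropy is maximized by uniform distributions and minimized by concentrated distributions.

- Uniform distributions have maximum entropy log₂(5) = 2.3219 bits
- The more "peaked" or concentrated a distribution, the lower its entropy

Entropies:
  H(A) = 0.9934 bits
  H(B) = 2.3219 bits
  H(C) = 2.2480 bits

Ranking: B > C > A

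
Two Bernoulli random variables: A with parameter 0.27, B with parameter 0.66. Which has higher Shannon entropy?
B

For binary distributions, entropy is maximized at p=0.5 and decreases as p moves toward 0 or 1.

H(A) = H(0.27) = 0.8415 bits
H(B) = H(0.66) = 0.9248 bits

Distribution B (p=0.66) is closer to uniform (p=0.5), so it has higher entropy.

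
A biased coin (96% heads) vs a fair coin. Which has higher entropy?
Fair coin

The fair coin is uniform (p=0.5), maximizing binary entropy at 1 bit. The biased coin has H(0.96) ≈ 0.242 bits — its outcome is more predictable, so its entropy is lower.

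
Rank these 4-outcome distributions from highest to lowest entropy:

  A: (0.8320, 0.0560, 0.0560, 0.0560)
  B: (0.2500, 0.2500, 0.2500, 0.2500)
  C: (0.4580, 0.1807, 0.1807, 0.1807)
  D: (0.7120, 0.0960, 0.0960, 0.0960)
B > C > D > A

Key insight: Entropy is maximized by uniform distributions and minimized by concentrated distributions.

Entropies:
  H(A) = 0.9194 bits
  H(B) = 2.0000 bits
  H(C) = 1.8540 bits
  H(D) = 1.3226 bits

Ranking: B > C > D > A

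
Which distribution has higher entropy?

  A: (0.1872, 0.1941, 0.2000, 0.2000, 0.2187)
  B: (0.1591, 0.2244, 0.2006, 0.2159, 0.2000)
A

Both distributions are close to uniform, making this a harder comparison.

H(A) = 2.3200 bits
H(B) = 2.3125 bits

The distribution closer to uniform has higher entropy.
Answer: A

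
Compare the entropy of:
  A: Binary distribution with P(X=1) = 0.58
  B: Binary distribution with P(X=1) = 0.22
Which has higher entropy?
A

For binary distributions, entropy is maximized at p=0.5 and decreases as p moves toward 0 or 1.

H(A) = H(0.58) = 0.9815 bits
H(B) = H(0.22) = 0.7602 bits

Distribution A (p=0.58) is closer to uniform (p=0.5), so it has higher entropy.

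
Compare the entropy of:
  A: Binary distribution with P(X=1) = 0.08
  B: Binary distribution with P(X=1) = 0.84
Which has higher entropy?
B

For binary distributions, entropy is maximized at p=0.5 and decreases as p moves toward 0 or 1.

H(A) = H(0.08) = 0.4022 bits
H(B) = H(0.84) = 0.6343 bits

Distribution B (p=0.84) is closer to uniform (p=0.5), so it has higher entropy.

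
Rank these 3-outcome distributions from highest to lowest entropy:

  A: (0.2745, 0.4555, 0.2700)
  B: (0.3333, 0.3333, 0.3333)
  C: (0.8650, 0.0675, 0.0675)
B > A > C

Key insight: Entropy is maximized by uniform distributions and minimized by concentrated distributions.

- Uniform distributions have maximum entropy log₂(3) = 1.5850 bits
- The more "peaked" or concentrated a distribution, the lower its entropy

Entropies:
  H(A) = 1.5387 bits
  H(B) = 1.5850 bits
  H(C) = 0.7060 bits

Ranking: B > A > C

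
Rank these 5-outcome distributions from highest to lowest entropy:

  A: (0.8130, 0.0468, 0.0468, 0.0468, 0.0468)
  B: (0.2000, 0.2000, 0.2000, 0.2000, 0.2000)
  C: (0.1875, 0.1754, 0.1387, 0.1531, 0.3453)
B > C > A

Key insight: Entropy is maximized by uniform distributions and minimized by concentrated distributions.

- Uniform distributions have maximum entropy log₂(5) = 2.3219 bits
- The more "peaked" or concentrated a distribution, the lower its entropy

Entropies:
  H(A) = 1.0692 bits
  H(B) = 2.3219 bits
  H(C) = 2.2329 bits

Ranking: B > C > A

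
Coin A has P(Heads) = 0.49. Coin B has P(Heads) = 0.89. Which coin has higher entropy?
A

For binary distributions, entropy is maximized at p=0.5 and decreases as p moves toward 0 or 1.

H(A) = H(0.49) = 0.9997 bits
H(B) = H(0.89) = 0.4999 bits

Distribution A (p=0.49) is closer to uniform (p=0.5), so it has higher entropy.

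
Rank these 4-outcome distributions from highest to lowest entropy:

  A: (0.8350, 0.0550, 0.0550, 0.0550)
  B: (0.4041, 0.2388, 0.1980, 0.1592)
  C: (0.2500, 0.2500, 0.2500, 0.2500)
C > B > A

Key insight: Entropy is maximized by uniform distributions and minimized by concentrated distributions.

- Uniform distributions have maximum entropy log₂(4) = 2.0000 bits
- The more "peaked" or concentrated a distribution, the lower its entropy

Entropies:
  H(A) = 0.9077 bits
  H(B) = 1.9062 bits
  H(C) = 2.0000 bits

Ranking: C > B > A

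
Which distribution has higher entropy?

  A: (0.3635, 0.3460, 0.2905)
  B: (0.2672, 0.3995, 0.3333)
A

Both distributions are close to uniform, making this a harder comparison.

H(A) = 1.5786 bits
H(B) = 1.5659 bits

The distribution closer to uniform has higher entropy.
Answer: A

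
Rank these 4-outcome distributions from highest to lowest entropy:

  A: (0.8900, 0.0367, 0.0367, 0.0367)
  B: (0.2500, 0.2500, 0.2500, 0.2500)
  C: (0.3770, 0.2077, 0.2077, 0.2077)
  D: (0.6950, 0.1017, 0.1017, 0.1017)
B > C > D > A

Key insight: Entropy is maximized by uniform distributions and minimized by concentrated distributions.

Entropies:
  H(A) = 0.6743 bits
  H(B) = 2.0000 bits
  H(C) = 1.9433 bits
  H(D) = 1.3707 bits

Ranking: B > C > D > A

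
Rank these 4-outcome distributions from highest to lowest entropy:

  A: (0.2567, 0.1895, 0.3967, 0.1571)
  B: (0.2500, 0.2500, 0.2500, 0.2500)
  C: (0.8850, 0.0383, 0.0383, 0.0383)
B > A > C

Key insight: Entropy is maximized by uniform distributions and minimized by concentrated distributions.

- Uniform distributions have maximum entropy log₂(4) = 2.0000 bits
- The more "peaked" or concentrated a distribution, the lower its entropy

Entropies:
  H(A) = 1.9070 bits
  H(B) = 2.0000 bits
  H(C) = 0.6971 bits

Ranking: B > A > C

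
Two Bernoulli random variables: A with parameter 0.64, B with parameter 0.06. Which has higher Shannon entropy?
A

For binary distributions, entropy is maximized at p=0.5 and decreases as p moves toward 0 or 1.

H(A) = H(0.64) = 0.9427 bits
H(B) = H(0.06) = 0.3274 bits

Distribution A (p=0.64) is closer to uniform (p=0.5), so it has higher entropy.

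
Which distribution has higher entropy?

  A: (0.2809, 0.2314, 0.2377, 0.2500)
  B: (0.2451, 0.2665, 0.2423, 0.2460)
B

Both distributions are close to uniform, making this a harder comparison.

H(A) = 1.9959 bits
H(B) = 1.9989 bits

The distribution closer to uniform has higher entropy.
Answer: B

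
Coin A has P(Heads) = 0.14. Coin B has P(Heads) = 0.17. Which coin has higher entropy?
B

For binary distributions, entropy is maximized at p=0.5 and decreases as p moves toward 0 or 1.

H(A) = H(0.14) = 0.5842 bits
H(B) = H(0.17) = 0.6577 bits

Distribution B (p=0.17) is closer to uniform (p=0.5), so it has higher entropy.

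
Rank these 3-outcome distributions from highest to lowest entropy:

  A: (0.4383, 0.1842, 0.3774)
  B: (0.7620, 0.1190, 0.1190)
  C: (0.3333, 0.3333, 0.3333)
C > A > B

Key insight: Entropy is maximized by uniform distributions and minimized by concentrated distributions.

- Uniform distributions have maximum entropy log₂(3) = 1.5850 bits
- The more "peaked" or concentrated a distribution, the lower its entropy

Entropies:
  H(A) = 1.5017 bits
  H(B) = 1.0297 bits
  H(C) = 1.5850 bits

Ranking: C > A > B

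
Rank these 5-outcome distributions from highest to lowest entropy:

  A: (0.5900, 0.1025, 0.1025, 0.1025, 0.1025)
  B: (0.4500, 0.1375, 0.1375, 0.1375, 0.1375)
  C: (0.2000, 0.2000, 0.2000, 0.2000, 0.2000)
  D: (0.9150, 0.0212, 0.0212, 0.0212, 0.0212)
C > B > A > D

Key insight: Entropy is maximized by uniform distributions and minimized by concentrated distributions.

Entropies:
  H(A) = 1.7965 bits
  H(B) = 2.0928 bits
  H(C) = 2.3219 bits
  H(D) = 0.5896 bits

Ranking: C > B > A > D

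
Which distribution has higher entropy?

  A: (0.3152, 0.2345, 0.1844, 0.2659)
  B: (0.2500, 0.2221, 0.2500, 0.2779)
B

Both distributions are close to uniform, making this a harder comparison.

H(A) = 1.9736 bits
H(B) = 1.9955 bits

The distribution closer to uniform has higher entropy.
Answer: B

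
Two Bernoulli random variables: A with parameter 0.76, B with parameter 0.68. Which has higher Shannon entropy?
B

For binary distributions, entropy is maximized at p=0.5 and decreases as p moves toward 0 or 1.

H(A) = H(0.76) = 0.7950 bits
H(B) = H(0.68) = 0.9044 bits

Distribution B (p=0.68) is closer to uniform (p=0.5), so it has higher entropy.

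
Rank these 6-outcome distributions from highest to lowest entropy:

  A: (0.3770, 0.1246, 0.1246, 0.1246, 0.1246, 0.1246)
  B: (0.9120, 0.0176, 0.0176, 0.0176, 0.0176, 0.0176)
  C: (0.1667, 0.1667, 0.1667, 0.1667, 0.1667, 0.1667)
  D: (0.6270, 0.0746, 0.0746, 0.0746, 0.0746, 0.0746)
C > A > D > B

Key insight: Entropy is maximized by uniform distributions and minimized by concentrated distributions.

Entropies:
  H(A) = 2.4025 bits
  H(B) = 0.6341 bits
  H(C) = 2.5850 bits
  H(D) = 1.8190 bits

Ranking: C > A > D > B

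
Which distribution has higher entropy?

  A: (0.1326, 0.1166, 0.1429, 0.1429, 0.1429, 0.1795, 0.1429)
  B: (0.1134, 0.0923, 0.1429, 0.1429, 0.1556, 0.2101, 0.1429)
A

Both distributions are close to uniform, making this a harder comparison.

H(A) = 2.7968 bits
H(B) = 2.7671 bits

The distribution closer to uniform has higher entropy.
Answer: A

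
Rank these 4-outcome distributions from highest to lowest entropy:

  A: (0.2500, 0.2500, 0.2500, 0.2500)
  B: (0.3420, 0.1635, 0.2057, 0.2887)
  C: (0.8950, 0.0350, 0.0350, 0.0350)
A > B > C

Key insight: Entropy is maximized by uniform distributions and minimized by concentrated distributions.

- Uniform distributions have maximum entropy log₂(4) = 2.0000 bits
- The more "peaked" or concentrated a distribution, the lower its entropy

Entropies:
  H(A) = 2.0000 bits
  H(B) = 1.9434 bits
  H(C) = 0.6511 bits

Ranking: A > B > C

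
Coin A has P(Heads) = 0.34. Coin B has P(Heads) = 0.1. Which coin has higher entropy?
A

For binary distributions, entropy is maximized at p=0.5 and decreases as p moves toward 0 or 1.

H(A) = H(0.34) = 0.9248 bits
H(B) = H(0.1) = 0.4690 bits

Distribution A (p=0.34) is closer to uniform (p=0.5), so it has higher entropy.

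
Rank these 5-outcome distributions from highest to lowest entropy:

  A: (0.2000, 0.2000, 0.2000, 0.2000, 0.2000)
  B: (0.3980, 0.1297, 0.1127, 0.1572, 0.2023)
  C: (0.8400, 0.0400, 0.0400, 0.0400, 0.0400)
A > B > C

Key insight: Entropy is maximized by uniform distributions and minimized by concentrated distributions.

- Uniform distributions have maximum entropy log₂(5) = 2.3219 bits
- The more "peaked" or concentrated a distribution, the lower its entropy

Entropies:
  H(A) = 2.3219 bits
  H(B) = 2.1522 bits
  H(C) = 0.9543 bits

Ranking: A > B > C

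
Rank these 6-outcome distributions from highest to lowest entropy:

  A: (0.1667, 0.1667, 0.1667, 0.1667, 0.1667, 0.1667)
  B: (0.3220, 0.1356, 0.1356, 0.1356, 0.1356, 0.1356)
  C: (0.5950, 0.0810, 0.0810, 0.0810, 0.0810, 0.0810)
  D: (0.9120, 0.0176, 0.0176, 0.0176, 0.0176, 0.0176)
A > B > C > D

Key insight: Entropy is maximized by uniform distributions and minimized by concentrated distributions.

Entropies:
  H(A) = 2.5850 bits
  H(B) = 2.4808 bits
  H(C) = 1.9142 bits
  H(D) = 0.6341 bits

Ranking: A > B > C > D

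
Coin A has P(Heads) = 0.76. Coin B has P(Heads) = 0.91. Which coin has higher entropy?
A

For binary distributions, entropy is maximized at p=0.5 and decreases as p moves toward 0 or 1.

H(A) = H(0.76) = 0.7950 bits
H(B) = H(0.91) = 0.4365 bits

Distribution A (p=0.76) is closer to uniform (p=0.5), so it has higher entropy.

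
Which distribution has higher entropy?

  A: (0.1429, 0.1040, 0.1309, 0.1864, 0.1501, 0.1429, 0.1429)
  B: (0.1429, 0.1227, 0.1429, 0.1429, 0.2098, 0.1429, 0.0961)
A

Both distributions are close to uniform, making this a harder comparison.

H(A) = 2.7892 bits
H(B) = 2.7729 bits

The distribution closer to uniform has higher entropy.
Answer: A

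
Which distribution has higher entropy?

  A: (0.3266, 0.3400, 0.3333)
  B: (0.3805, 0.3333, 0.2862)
A

Both distributions are close to uniform, making this a harder comparison.

H(A) = 1.5848 bits
H(B) = 1.5753 bits

The distribution closer to uniform has higher entropy.
Answer: A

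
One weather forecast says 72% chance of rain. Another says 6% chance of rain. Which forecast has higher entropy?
72% forecast

Treat each forecast as a Bernoulli distribution. Binary entropy is maximized at p=0.5 and falls off symmetrically toward 0 or 1. The 72% forecast is closer to 50%, so it is more uncertain. H(72%) ≈ 0.855 bits, H(6%) ≈ 0.327 bits.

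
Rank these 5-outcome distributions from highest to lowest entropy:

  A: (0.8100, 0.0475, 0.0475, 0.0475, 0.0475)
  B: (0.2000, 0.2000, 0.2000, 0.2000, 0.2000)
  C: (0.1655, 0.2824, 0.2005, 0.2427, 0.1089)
B > C > A

Key insight: Entropy is maximized by uniform distributions and minimized by concentrated distributions.

- Uniform distributions have maximum entropy log₂(5) = 2.3219 bits
- The more "peaked" or concentrated a distribution, the lower its entropy

Entropies:
  H(A) = 1.0815 bits
  H(B) = 2.3219 bits
  H(C) = 2.2536 bits

Ranking: B > C > A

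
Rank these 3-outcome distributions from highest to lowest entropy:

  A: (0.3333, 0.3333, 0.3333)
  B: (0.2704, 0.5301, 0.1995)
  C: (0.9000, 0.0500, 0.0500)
A > B > C

Key insight: Entropy is maximized by uniform distributions and minimized by concentrated distributions.

- Uniform distributions have maximum entropy log₂(3) = 1.5850 bits
- The more "peaked" or concentrated a distribution, the lower its entropy

Entropies:
  H(A) = 1.5850 bits
  H(B) = 1.4595 bits
  H(C) = 0.5690 bits

Ranking: A > B > C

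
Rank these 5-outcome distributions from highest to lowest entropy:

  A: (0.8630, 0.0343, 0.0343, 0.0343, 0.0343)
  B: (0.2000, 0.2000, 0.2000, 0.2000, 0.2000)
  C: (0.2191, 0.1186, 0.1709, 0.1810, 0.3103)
B > C > A

Key insight: Entropy is maximized by uniform distributions and minimized by concentrated distributions.

- Uniform distributions have maximum entropy log₂(5) = 2.3219 bits
- The more "peaked" or concentrated a distribution, the lower its entropy

Entropies:
  H(A) = 0.8503 bits
  H(B) = 2.3219 bits
  H(C) = 2.2506 bits

Ranking: B > C > A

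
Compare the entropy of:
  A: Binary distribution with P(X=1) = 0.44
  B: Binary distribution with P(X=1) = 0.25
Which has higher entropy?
A

For binary distributions, entropy is maximized at p=0.5 and decreases as p moves toward 0 or 1.

H(A) = H(0.44) = 0.9896 bits
H(B) = H(0.25) = 0.8113 bits

Distribution A (p=0.44) is closer to uniform (p=0.5), so it has higher entropy.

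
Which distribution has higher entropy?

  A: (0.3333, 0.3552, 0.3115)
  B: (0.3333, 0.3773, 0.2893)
A

Both distributions are close to uniform, making this a harder comparison.

H(A) = 1.5829 bits
H(B) = 1.5766 bits

The distribution closer to uniform has higher entropy.
Answer: A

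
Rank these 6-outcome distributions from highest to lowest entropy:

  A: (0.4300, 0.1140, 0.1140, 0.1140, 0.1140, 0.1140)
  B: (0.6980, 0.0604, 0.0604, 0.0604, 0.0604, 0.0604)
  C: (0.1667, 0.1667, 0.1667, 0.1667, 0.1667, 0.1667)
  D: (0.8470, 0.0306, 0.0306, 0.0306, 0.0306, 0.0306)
C > A > B > D

Key insight: Entropy is maximized by uniform distributions and minimized by concentrated distributions.

Entropies:
  H(A) = 2.3093 bits
  H(B) = 1.5849 bits
  H(C) = 2.5850 bits
  H(D) = 0.9726 bits

Ranking: C > A > B > D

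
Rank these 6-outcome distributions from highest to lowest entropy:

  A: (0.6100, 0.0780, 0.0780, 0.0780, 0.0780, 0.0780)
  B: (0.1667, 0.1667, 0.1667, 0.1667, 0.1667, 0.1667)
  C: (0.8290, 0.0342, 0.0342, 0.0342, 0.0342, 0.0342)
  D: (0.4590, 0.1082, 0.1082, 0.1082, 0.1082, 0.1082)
B > D > A > C

Key insight: Entropy is maximized by uniform distributions and minimized by concentrated distributions.

Entropies:
  H(A) = 1.8704 bits
  H(B) = 2.5850 bits
  H(C) = 1.0570 bits
  H(D) = 2.2513 bits

Ranking: B > D > A > C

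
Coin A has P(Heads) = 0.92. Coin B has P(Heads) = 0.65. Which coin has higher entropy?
B

For binary distributions, entropy is maximized at p=0.5 and decreases as p moves toward 0 or 1.

H(A) = H(0.92) = 0.4022 bits
H(B) = H(0.65) = 0.9341 bits

Distribution B (p=0.65) is closer to uniform (p=0.5), so it has higher entropy.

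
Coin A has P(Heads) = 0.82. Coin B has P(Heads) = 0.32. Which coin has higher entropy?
B

For binary distributions, entropy is maximized at p=0.5 and decreases as p moves toward 0 or 1.

H(A) = H(0.82) = 0.6801 bits
H(B) = H(0.32) = 0.9044 bits

Distribution B (p=0.32) is closer to uniform (p=0.5), so it has higher entropy.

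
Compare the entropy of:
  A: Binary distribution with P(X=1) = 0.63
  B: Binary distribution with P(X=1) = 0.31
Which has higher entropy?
A

For binary distributions, entropy is maximized at p=0.5 and decreases as p moves toward 0 or 1.

H(A) = H(0.63) = 0.9507 bits
H(B) = H(0.31) = 0.8932 bits

Distribution A (p=0.63) is closer to uniform (p=0.5), so it has higher entropy.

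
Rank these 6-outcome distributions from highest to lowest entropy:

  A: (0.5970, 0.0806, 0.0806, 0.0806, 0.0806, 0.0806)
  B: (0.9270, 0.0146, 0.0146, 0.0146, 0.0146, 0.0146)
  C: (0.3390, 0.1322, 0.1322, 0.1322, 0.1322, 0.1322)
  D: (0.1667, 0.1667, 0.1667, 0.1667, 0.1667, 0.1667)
D > C > A > B

Key insight: Entropy is maximized by uniform distributions and minimized by concentrated distributions.

Entropies:
  H(A) = 1.9084 bits
  H(B) = 0.5465 bits
  H(C) = 2.4587 bits
  H(D) = 2.5850 bits

Ranking: D > C > A > B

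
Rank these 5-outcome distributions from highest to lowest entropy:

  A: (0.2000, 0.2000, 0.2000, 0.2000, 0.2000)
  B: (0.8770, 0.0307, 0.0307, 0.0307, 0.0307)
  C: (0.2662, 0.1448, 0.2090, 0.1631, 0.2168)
A > C > B

Key insight: Entropy is maximized by uniform distributions and minimized by concentrated distributions.

- Uniform distributions have maximum entropy log₂(5) = 2.3219 bits
- The more "peaked" or concentrated a distribution, the lower its entropy

Entropies:
  H(A) = 2.3219 bits
  H(B) = 0.7839 bits
  H(C) = 2.2890 bits

Ranking: A > C > B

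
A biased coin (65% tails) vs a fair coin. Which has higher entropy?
Fair coin

The fair coin is uniform (p=0.5), maximizing binary entropy at 1 bit. The biased coin has H(0.65) ≈ 0.934 bits — its outcome is more predictable, so its entropy is lower.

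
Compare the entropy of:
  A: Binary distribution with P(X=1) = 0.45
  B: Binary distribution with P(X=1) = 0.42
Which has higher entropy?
A

For binary distributions, entropy is maximized at p=0.5 and decreases as p moves toward 0 or 1.

H(A) = H(0.45) = 0.9928 bits
H(B) = H(0.42) = 0.9815 bits

Distribution A (p=0.45) is closer to uniform (p=0.5), so it has higher entropy.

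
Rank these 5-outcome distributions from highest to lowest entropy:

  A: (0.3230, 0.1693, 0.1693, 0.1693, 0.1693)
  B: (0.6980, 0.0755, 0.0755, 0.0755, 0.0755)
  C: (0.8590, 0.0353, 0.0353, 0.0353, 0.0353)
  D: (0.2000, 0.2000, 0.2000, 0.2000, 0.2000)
D > A > B > C

Key insight: Entropy is maximized by uniform distributions and minimized by concentrated distributions.

Entropies:
  H(A) = 2.2616 bits
  H(B) = 1.4877 bits
  H(C) = 0.8689 bits
  H(D) = 2.3219 bits

Ranking: D > A > B > C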